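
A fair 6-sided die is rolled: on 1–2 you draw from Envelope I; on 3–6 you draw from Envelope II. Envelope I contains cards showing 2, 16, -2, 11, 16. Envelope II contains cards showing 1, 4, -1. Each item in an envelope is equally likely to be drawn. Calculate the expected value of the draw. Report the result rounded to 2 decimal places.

E[X | Envelope I] = (2 + 16 − 2 + 11 + 16)/5 = 43/5
E[X | Envelope II] = (1 + 4 − 1)/3 = 4/3
E[X] = (1/3)·43/5 + (2/3)·4/3 = 169/45 ≈ 3.76

3.76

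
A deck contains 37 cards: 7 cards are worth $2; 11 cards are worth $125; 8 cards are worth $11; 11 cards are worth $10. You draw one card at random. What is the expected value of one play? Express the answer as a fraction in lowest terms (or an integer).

1587/37 dollars

E[payout] = (7/37)·2 + (11/37)·125 + (8/37)·11 + (11/37)·10 = 1587/37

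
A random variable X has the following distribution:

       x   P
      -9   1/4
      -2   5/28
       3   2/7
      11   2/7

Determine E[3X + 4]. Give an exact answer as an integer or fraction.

E[3x+4] = (1/4)·(-23) + (5/28)·(-2) + (2/7)·13 + (2/7)·37
     = 229/28

229/28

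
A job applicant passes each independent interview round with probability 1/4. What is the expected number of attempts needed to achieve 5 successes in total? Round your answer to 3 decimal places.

By linearity (sum of 5 independent geometric waits), E[trials] = 5/p = 5/(1/4) = 20.
≈ 20.000

20.000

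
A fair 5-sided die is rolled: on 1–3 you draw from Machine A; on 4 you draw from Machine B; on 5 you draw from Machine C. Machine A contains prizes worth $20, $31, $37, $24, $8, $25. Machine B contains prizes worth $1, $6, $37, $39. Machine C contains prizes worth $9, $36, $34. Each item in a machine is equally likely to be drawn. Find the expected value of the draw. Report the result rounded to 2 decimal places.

E[X | Machine A] = (20 + 31 + 37 + 24 + 8 + 25)/6 = 145/6
E[X | Machine B] = (1 + 6 + 37 + 39)/4 = 83/4
E[X | Machine C] = (9 + 36 + 34)/3 = 79/3
E[X] = (3/5)·145/6 + (1/5)·83/4 + (1/5)·79/3 = 287/12 ≈ 23.92

$23.92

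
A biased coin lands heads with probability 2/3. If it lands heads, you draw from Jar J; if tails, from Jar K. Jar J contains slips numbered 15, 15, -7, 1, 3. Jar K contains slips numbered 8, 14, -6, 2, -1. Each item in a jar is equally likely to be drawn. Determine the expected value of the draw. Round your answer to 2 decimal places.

E[X | Jar J] = (15 + 15 − 7 + 1 + 3)/5 = 27/5
E[X | Jar K] = (8 + 14 − 6 + 2 − 1)/5 = 17/5
E[X] = (2/3)·27/5 + (1/3)·17/5 = 71/15 ≈ 4.73

4.73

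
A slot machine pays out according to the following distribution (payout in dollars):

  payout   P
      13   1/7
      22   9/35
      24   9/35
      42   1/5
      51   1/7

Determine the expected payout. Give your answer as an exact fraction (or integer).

1028/35 dollars

E[X] = (1/7)·13 + (9/35)·22 + (9/35)·24 + (1/5)·42 + (1/7)·51
     = 1028/35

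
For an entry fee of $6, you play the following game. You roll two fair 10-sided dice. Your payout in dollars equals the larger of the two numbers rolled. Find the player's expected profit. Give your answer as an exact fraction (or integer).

23/20 dollars

Distribution of the larger of the two numbers rolled: 1 w.p. 1/100, 2 w.p. 3/100, 3 w.p. 1/20, 4 w.p. 7/100, 5 w.p. 9/100, 6 w.p. 11/100, …
E[payout] = (1/100)·1 + (3/100)·2 + (1/20)·3 + (7/100)·4 + (9/100)·5 + (11/100)·6 + (13/100)·7 + (3/20)·8 + (17/100)·9 + (19/100)·10 = 143/20
Expected profit = 143/20 − 6 = 23/20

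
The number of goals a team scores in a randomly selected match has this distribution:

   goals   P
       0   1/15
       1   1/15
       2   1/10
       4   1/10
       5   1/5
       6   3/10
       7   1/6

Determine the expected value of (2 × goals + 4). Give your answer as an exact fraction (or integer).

E[2x+4] = (1/15)·4 + (1/15)·6 + (1/10)·8 + (1/10)·12 + (1/5)·14 + (3/10)·16 + (1/6)·18
     = 199/15

199/15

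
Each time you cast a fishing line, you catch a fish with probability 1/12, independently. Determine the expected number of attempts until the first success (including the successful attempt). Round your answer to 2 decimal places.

For a geometric distribution, E[trials] = 1/p = 1/(1/12) = 12.
≈ 12.00

12.00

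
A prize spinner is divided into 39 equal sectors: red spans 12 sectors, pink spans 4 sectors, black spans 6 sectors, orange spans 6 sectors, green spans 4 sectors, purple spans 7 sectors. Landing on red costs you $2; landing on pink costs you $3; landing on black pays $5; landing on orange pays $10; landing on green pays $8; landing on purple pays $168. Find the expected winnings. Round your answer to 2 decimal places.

$32.36

E[payout] = (12/39)·(-2) + (4/39)·(-3) + (6/39)·5 + (6/39)·10 + (4/39)·8 + (7/39)·168 = 1262/39
≈ $32.36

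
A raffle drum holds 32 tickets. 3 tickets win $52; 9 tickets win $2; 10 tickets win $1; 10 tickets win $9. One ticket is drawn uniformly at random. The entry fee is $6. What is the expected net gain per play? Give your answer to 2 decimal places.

$2.56

E[payout] = (3/32)·52 + (9/32)·2 + (10/32)·1 + (10/32)·9 = 137/16
Expected profit = 137/16 − 6 = 41/16 ≈ $2.56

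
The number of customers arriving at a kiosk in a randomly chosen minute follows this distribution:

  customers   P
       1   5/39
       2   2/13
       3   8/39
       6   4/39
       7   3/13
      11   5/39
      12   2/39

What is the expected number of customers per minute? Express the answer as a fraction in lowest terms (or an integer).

E[X] = (5/39)·1 + (2/13)·2 + (8/39)·3 + (4/39)·6 + (3/13)·7 + (5/39)·11 + (2/39)·12
     = 69/13

69/13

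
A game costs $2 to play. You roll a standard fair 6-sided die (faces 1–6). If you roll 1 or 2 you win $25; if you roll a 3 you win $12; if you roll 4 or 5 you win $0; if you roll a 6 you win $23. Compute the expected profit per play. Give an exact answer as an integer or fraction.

E[payout] = (1/3)·0 + (1/6)·12 + (1/6)·23 + (1/3)·25 = 85/6
Expected profit = 85/6 − 2 = 73/6

73/6 dollars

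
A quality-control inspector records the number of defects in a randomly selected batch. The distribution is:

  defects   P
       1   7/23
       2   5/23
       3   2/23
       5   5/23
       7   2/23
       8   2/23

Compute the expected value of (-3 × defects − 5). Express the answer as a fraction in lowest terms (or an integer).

-349/23

E[-3x-5] = (7/23)·(-8) + (5/23)·(-11) + (2/23)·(-14) + (5/23)·(-20) + (2/23)·(-26) + (2/23)·(-29)
     = -349/23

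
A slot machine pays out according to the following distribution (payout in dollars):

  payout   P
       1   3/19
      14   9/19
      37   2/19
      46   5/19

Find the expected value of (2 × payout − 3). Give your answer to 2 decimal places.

42.58

E[2x-3] = (3/19)·(-1) + (9/19)·25 + (2/19)·71 + (5/19)·89
     = 809/19 ≈ 42.58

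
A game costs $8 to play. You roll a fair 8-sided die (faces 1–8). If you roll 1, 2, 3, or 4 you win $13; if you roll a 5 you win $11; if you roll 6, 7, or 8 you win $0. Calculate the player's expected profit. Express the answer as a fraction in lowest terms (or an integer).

-1/8 dollars

E[payout] = (3/8)·0 + (1/8)·11 + (1/2)·13 = 63/8
Expected profit = 63/8 − 8 = -1/8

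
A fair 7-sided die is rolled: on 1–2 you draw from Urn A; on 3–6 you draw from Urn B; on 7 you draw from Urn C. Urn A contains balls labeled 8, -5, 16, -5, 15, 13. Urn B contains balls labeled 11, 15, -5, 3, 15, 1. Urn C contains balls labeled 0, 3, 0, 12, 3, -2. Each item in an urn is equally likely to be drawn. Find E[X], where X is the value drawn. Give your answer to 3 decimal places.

6.190

E[X | Urn A] = (8 − 5 + 16 − 5 + 15 + 13)/6 = 7
E[X | Urn B] = (11 + 15 − 5 + 3 + 15 + 1)/6 = 20/3
E[X | Urn C] = (0 + 3 + 0 + 12 + 3 − 2)/6 = 8/3
E[X] = (2/7)·7 + (4/7)·20/3 + (1/7)·8/3 = 130/21 ≈ 6.190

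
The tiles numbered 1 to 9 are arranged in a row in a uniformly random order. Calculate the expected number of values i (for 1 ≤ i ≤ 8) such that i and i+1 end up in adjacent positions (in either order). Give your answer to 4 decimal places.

For each i ∈ {1,…,8}, let Xᵢ = 1 if i and i+1 are adjacent. P(Xᵢ=1) = 2·(9−1)!/9! = 2/9.
By linearity, E[ΣXᵢ] = (8)·(2/9) = 16/9.
≈ 1.7778

1.7778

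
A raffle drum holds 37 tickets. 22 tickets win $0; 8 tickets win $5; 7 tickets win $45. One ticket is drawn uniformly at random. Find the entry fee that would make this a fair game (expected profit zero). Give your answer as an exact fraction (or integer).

355/37 dollars

E[payout] = (22/37)·0 + (8/37)·5 + (7/37)·45 = 355/37
Fair fee = E[payout] = 355/37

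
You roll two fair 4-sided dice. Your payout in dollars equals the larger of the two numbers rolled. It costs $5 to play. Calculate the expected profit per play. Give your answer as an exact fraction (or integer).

-15/8 dollars

Distribution of the larger of the two numbers rolled: 1 w.p. 1/16, 2 w.p. 3/16, 3 w.p. 5/16, 4 w.p. 7/16
E[payout] = (1/16)·1 + (3/16)·2 + (5/16)·3 + (7/16)·4 = 25/8
Expected profit = 25/8 − 5 = -15/8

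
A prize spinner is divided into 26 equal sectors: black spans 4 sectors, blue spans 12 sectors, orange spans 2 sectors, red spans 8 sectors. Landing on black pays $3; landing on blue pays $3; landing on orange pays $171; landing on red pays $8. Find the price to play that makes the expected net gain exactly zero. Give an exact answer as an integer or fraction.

E[payout] = (4/26)·3 + (12/26)·3 + (2/26)·171 + (8/26)·8 = 227/13
Fair fee = E[payout] = 227/13

227/13 dollars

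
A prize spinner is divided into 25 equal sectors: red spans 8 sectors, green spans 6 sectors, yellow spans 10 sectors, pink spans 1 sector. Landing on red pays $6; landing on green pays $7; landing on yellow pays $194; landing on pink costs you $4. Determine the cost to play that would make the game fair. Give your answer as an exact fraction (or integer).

E[payout] = (8/25)·6 + (6/25)·7 + (10/25)·194 + (1/25)·(-4) = 2026/25
Fair fee = E[payout] = 2026/25

2026/25 dollars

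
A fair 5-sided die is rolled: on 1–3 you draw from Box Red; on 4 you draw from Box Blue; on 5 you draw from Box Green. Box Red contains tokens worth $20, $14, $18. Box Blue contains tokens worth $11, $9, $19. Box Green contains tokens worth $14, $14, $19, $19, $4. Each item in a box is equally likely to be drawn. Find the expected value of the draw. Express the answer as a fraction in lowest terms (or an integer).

E[X | Box Red] = (20 + 14 + 18)/3 = 52/3
E[X | Box Blue] = (11 + 9 + 19)/3 = 13
E[X | Box Green] = (14 + 14 + 19 + 19 + 4)/5 = 14
E[X] = (3/5)·52/3 + (1/5)·13 + (1/5)·14 = 79/5

79/5 dollars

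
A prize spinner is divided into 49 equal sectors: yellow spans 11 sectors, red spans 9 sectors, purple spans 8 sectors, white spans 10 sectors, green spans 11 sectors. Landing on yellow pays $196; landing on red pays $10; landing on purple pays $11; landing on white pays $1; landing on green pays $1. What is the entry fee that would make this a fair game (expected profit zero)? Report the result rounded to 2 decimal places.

E[payout] = (11/49)·196 + (9/49)·10 + (8/49)·11 + (10/49)·1 + (11/49)·1 = 2355/49
Fair fee = E[payout] = 2355/49 ≈ $48.06

$48.06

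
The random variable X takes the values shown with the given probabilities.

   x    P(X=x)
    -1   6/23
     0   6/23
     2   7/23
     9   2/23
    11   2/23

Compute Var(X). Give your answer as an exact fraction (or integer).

7770/529

E[X] = (6/23)·(-1) + (6/23)·0 + (7/23)·2 + (2/23)·9 + (2/23)·11 = 48/23
E[X²] = (6/23)·1 + (6/23)·0 + (7/23)·4 + (2/23)·81 + (2/23)·121 = 438/23
Var(X) = 438/23 − (48/23)² = 7770/529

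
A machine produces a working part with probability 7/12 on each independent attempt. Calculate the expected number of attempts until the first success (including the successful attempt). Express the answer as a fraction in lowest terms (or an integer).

For a geometric distribution, E[trials] = 1/p = 1/(7/12) = 12/7.

12/7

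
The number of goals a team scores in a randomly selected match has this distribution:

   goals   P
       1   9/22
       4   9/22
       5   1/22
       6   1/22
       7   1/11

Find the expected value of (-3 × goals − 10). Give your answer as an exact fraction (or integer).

-215/11

E[-3x-10] = (9/22)·(-13) + (9/22)·(-22) + (1/22)·(-25) + (1/22)·(-28) + (1/11)·(-31)
     = -215/11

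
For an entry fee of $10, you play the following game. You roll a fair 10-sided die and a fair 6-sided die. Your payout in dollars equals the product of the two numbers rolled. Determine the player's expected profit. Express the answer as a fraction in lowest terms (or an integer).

Distribution of the product of the two numbers rolled: 1 w.p. 1/60, 2 w.p. 1/30, 3 w.p. 1/30, 4 w.p. 1/20, 5 w.p. 1/30, 6 w.p. 1/15, …
E[payout] = (1/60)·1 + (1/30)·2 + (1/30)·3 + (1/20)·4 + (1/30)·5 + (1/15)·6 + (1/60)·7 + (1/20)·8 + (1/30)·9 + (1/20)·10 + (1/15)·12 + (1/60)·14 + (1/30)·15 + (1/30)·16 + (1/20)·18 + (1/20)·20 + (1/60)·21 + (1/20)·24 + (1/60)·25 + (1/60)·27 + (1/60)·28 + (1/20)·30 + (1/60)·32 + (1/60)·35 + (1/30)·36 + (1/30)·40 + (1/60)·42 + (1/60)·45 + (1/60)·48 + (1/60)·50 + (1/60)·54 + (1/60)·60 = 77/4
Expected profit = 77/4 − 10 = 37/4

37/4 dollars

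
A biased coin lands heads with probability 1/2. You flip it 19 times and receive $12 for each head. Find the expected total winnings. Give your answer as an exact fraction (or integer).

$114

E[#heads] = 19·1/2 = 19/2 (linearity over flips).
E[winnings] = 12·19/2 = 114.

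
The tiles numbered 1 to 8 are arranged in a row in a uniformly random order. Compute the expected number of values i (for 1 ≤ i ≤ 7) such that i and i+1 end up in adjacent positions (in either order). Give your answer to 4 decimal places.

1.7500

For each i ∈ {1,…,7}, let Xᵢ = 1 if i and i+1 are adjacent. P(Xᵢ=1) = 2·(8−1)!/8! = 2/8.
By linearity, E[ΣXᵢ] = (7)·(2/8) = 7/4.
≈ 1.7500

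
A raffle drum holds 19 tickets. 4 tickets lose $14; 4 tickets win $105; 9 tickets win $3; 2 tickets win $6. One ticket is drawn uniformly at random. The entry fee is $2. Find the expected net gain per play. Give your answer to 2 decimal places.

E[payout] = (4/19)·(-14) + (4/19)·105 + (9/19)·3 + (2/19)·6 = 403/19
Expected profit = 403/19 − 2 = 365/19 ≈ $19.21

$19.21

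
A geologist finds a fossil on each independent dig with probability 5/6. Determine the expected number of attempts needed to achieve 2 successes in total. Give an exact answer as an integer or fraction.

12/5

By linearity (sum of 2 independent geometric waits), E[trials] = 2/p = 2/(5/6) = 12/5.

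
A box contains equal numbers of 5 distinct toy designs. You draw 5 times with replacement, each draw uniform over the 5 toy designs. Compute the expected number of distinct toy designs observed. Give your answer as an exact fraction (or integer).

2101/625

Let Xⱼ=1 if type j appears at least once. P(Xⱼ=1) = 1 − ((5−1)/5)^5 = 2101/3125.
E[#distinct] = 5·2101/3125 = 2101/625.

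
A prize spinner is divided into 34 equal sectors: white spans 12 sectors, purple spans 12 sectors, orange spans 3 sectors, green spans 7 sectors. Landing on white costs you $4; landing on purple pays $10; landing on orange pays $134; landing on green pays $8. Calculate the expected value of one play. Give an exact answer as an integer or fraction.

E[payout] = (12/34)·(-4) + (12/34)·10 + (3/34)·134 + (7/34)·8 = 265/17

265/17 dollars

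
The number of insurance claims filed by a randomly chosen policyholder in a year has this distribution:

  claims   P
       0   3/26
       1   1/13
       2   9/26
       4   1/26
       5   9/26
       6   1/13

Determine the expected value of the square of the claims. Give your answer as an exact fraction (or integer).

27/2

E[X²] = (3/26)·0 + (1/13)·1 + (9/26)·4 + (1/26)·16 + (9/26)·25 + (1/13)·36
     = 27/2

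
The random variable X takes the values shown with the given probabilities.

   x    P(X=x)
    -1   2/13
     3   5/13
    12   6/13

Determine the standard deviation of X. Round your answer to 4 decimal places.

5.2274

E[X] = 85/13, E[X²] = 911/13
Var(X) = E[X²] − (E[X])² = 911/13 − 7225/169 = 4618/169
SD(X) = √(4618/169) ≈ 5.2274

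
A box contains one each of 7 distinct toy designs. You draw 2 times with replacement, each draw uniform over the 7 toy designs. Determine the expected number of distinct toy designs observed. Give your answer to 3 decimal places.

Let Xⱼ=1 if type j appears at least once. P(Xⱼ=1) = 1 − ((7−1)/7)^2 = 13/49.
E[#distinct] = 7·13/49 = 13/7.
≈ 1.857

1.857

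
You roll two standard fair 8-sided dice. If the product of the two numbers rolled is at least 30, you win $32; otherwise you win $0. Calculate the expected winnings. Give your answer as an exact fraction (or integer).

17/2 dollars

E[payout] = (47/64)·0 + (17/64)·32 = 17/2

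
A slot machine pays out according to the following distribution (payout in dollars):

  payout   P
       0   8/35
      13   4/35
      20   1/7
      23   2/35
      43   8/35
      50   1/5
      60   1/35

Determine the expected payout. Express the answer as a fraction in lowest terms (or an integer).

136/5 dollars

E[X] = (8/35)·0 + (4/35)·13 + (1/7)·20 + (2/35)·23 + (8/35)·43 + (1/5)·50 + (1/35)·60
     = 136/5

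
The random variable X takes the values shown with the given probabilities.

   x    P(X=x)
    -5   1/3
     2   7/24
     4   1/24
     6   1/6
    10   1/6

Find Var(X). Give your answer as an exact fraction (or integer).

1429/48

E[X] = (1/3)·(-5) + (7/24)·2 + (1/24)·4 + (1/6)·6 + (1/6)·10 = 7/4
E[X²] = (1/3)·25 + (7/24)·4 + (1/24)·16 + (1/6)·36 + (1/6)·100 = 197/6
Var(X) = 197/6 − (7/4)² = 1429/48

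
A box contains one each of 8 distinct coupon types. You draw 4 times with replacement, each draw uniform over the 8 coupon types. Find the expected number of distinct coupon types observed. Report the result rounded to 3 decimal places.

Let Xⱼ=1 if type j appears at least once. P(Xⱼ=1) = 1 − ((8−1)/8)^4 = 1695/4096.
E[#distinct] = 8·1695/4096 = 1695/512.
≈ 3.311

3.311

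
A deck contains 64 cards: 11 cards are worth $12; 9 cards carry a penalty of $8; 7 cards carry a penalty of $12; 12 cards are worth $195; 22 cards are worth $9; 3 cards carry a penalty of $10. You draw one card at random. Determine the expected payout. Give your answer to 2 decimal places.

$38.81

E[payout] = (11/64)·12 + (9/64)·(-8) + (7/64)·(-12) + (12/64)·195 + (22/64)·9 + (3/64)·(-10) = 621/16
≈ $38.81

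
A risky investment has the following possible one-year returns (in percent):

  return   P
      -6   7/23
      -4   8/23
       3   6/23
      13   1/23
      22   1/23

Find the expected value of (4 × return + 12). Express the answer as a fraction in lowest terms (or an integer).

E[4x+12] = (7/23)·(-12) + (8/23)·(-4) + (6/23)·24 + (1/23)·64 + (1/23)·100
     = 192/23

192/23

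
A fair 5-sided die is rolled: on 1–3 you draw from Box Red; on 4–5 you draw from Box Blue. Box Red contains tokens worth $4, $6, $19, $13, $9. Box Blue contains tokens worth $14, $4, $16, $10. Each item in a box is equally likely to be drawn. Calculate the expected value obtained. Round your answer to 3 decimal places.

E[X | Box Red] = (4 + 6 + 19 + 13 + 9)/5 = 51/5
E[X | Box Blue] = (14 + 4 + 16 + 10)/4 = 11
E[X] = (3/5)·51/5 + (2/5)·11 = 263/25 ≈ 10.520

$10.520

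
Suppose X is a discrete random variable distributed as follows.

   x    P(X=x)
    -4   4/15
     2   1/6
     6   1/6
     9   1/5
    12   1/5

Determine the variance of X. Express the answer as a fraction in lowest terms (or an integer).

8096/225

E[X] = (4/15)·(-4) + (1/6)·2 + (1/6)·6 + (1/5)·9 + (1/5)·12 = 67/15
E[X²] = (4/15)·16 + (1/6)·4 + (1/6)·36 + (1/5)·81 + (1/5)·144 = 839/15
Var(X) = 839/15 − (67/15)² = 8096/225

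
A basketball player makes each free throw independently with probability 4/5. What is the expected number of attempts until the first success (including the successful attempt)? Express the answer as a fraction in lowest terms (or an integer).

5/4

For a geometric distribution, E[trials] = 1/p = 1/(4/5) = 5/4.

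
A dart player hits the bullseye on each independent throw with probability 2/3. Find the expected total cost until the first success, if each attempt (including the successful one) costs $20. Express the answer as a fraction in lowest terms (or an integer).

E[#attempts] = 1/p = 3/2; E[cost] = 20·3/2 = 30.

$30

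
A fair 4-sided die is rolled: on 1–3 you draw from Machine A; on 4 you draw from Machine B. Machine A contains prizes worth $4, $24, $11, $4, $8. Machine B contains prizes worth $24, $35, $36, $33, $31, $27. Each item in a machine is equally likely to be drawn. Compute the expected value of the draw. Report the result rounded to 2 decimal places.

E[X | Machine A] = (4 + 24 + 11 + 4 + 8)/5 = 51/5
E[X | Machine B] = (24 + 35 + 36 + 33 + 31 + 27)/6 = 31
E[X] = (3/4)·51/5 + (1/4)·31 = 77/5 ≈ 15.40

$15.40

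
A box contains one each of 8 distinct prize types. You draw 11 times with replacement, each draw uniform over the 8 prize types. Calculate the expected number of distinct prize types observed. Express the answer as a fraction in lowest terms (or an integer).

6612607849/1073741824

Let Xⱼ=1 if type j appears at least once. P(Xⱼ=1) = 1 − ((8−1)/8)^11 = 6612607849/8589934592.
E[#distinct] = 8·6612607849/8589934592 = 6612607849/1073741824.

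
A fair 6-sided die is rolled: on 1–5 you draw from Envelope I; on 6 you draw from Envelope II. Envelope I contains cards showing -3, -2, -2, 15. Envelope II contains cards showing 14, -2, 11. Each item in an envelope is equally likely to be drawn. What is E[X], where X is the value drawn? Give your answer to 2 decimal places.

2.94

E[X | Envelope I] = (-3 − 2 − 2 + 15)/4 = 2
E[X | Envelope II] = (14 − 2 + 11)/3 = 23/3
E[X] = (5/6)·2 + (1/6)·23/3 = 53/18 ≈ 2.94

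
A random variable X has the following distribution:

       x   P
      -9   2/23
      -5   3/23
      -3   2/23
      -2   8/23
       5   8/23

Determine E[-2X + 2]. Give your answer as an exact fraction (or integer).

76/23

E[-2x+2] = (2/23)·20 + (3/23)·12 + (2/23)·8 + (8/23)·6 + (8/23)·(-8)
     = 76/23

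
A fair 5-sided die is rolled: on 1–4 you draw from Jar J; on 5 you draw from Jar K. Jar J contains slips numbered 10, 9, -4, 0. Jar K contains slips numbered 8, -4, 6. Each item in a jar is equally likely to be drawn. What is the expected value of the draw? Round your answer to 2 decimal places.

E[X | Jar J] = (10 + 9 − 4 + 0)/4 = 15/4
E[X | Jar K] = (8 − 4 + 6)/3 = 10/3
E[X] = (4/5)·15/4 + (1/5)·10/3 = 11/3 ≈ 3.67

3.67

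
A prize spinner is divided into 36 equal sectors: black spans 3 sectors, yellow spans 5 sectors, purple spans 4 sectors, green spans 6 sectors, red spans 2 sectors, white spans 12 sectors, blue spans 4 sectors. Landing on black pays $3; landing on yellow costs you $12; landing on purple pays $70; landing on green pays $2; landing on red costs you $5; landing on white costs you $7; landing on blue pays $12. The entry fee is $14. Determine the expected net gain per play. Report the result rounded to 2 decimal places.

-$8.58

E[payout] = (3/36)·3 + (5/36)·(-12) + (4/36)·70 + (6/36)·2 + (2/36)·(-5) + (12/36)·(-7) + (4/36)·12 = 65/12
Expected profit = 65/12 − 14 = -103/12 ≈ -$8.58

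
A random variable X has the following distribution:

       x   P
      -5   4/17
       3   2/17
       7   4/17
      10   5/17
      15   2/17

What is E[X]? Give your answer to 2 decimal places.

E[X] = (4/17)·(-5) + (2/17)·3 + (4/17)·7 + (5/17)·10 + (2/17)·15
     = 94/17 ≈ 5.53

5.53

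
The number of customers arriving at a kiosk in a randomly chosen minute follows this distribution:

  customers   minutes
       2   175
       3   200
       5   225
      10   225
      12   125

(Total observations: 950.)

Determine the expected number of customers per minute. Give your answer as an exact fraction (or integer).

Total = 950, so P(customers=2) = 175/950, etc.
E[X] = (7/38)·2 + (4/19)·3 + (9/38)·5 + (9/38)·10 + (5/38)·12
     = 233/38

233/38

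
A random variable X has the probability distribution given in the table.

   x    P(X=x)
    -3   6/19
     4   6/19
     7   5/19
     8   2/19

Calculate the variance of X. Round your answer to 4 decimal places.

18.5263

E[X] = (6/19)·(-3) + (6/19)·4 + (5/19)·7 + (2/19)·8 = 3
E[X²] = (6/19)·9 + (6/19)·16 + (5/19)·49 + (2/19)·64 = 523/19
Var(X) = 523/19 − (3)² = 352/19 ≈ 18.5263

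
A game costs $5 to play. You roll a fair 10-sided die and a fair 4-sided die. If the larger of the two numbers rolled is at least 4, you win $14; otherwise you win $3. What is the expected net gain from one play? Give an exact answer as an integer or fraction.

261/40 dollars

E[payout] = (9/40)·3 + (31/40)·14 = 461/40
Expected profit = 461/40 − 5 = 261/40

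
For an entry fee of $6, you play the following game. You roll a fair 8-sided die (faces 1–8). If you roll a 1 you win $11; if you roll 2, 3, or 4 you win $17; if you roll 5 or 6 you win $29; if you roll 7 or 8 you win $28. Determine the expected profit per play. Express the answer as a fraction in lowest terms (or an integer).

E[payout] = (1/8)·11 + (3/8)·17 + (1/4)·28 + (1/4)·29 = 22
Expected profit = 22 − 6 = 16

$16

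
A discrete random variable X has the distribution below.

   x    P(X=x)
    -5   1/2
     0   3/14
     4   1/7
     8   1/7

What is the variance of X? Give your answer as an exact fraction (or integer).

E[X] = (1/2)·(-5) + (3/14)·0 + (1/7)·4 + (1/7)·8 = -11/14
E[X²] = (1/2)·25 + (3/14)·0 + (1/7)·16 + (1/7)·64 = 335/14
Var(X) = 335/14 − (-11/14)² = 4569/196

4569/196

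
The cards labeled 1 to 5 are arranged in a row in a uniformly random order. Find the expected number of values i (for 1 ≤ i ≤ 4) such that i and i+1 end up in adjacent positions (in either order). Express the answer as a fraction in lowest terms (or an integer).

8/5

For each i ∈ {1,…,4}, let Xᵢ = 1 if i and i+1 are adjacent. P(Xᵢ=1) = 2·(5−1)!/5! = 2/5.
By linearity, E[ΣXᵢ] = (4)·(2/5) = 8/5.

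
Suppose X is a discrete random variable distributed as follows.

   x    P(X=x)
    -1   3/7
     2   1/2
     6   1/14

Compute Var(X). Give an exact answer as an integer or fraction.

E[X] = (3/7)·(-1) + (1/2)·2 + (1/14)·6 = 1
E[X²] = (3/7)·1 + (1/2)·4 + (1/14)·36 = 5
Var(X) = 5 − (1)² = 4

4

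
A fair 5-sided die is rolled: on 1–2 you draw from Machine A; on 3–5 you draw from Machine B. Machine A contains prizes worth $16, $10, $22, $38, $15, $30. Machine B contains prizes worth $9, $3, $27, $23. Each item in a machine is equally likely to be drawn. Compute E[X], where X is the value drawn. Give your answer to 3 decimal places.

E[X | Machine A] = (16 + 10 + 22 + 38 + 15 + 30)/6 = 131/6
E[X | Machine B] = (9 + 3 + 27 + 23)/4 = 31/2
E[X] = (2/5)·131/6 + (3/5)·31/2 = 541/30 ≈ 18.033

$18.033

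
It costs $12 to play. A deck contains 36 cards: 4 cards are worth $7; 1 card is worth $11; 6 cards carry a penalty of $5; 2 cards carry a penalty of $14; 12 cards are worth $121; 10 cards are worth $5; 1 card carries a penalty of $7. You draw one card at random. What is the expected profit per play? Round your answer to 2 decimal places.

E[payout] = (4/36)·7 + (1/36)·11 + (6/36)·(-5) + (2/36)·(-14) + (12/36)·121 + (10/36)·5 + (1/36)·(-7) = 41
Expected profit = 41 − 12 = 29 ≈ $29.00

$29.00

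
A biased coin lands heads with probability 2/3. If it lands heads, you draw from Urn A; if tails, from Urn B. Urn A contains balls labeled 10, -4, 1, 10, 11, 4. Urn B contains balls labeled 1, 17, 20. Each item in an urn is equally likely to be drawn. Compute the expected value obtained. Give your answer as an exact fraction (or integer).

70/9

E[X | Urn A] = (10 − 4 + 1 + 10 + 11 + 4)/6 = 16/3
E[X | Urn B] = (1 + 17 + 20)/3 = 38/3
E[X] = (2/3)·16/3 + (1/3)·38/3 = 70/9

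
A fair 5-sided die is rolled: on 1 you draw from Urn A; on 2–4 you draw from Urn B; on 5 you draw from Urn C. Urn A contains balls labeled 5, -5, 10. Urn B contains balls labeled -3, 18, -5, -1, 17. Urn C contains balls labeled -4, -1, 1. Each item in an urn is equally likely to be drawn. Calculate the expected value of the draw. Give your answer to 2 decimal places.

E[X | Urn A] = (5 − 5 + 10)/3 = 10/3
E[X | Urn B] = (-3 + 18 − 5 − 1 + 17)/5 = 26/5
E[X | Urn C] = (-4 − 1 + 1)/3 = -4/3
E[X] = (1/5)·10/3 + (3/5)·26/5 + (1/5)·(-4/3) = 88/25 ≈ 3.52

3.52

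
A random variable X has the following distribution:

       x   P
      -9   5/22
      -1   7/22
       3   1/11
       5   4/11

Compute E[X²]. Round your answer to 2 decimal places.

E[X²] = (5/22)·81 + (7/22)·1 + (1/11)·9 + (4/11)·25
     = 315/11 ≈ 28.64

28.64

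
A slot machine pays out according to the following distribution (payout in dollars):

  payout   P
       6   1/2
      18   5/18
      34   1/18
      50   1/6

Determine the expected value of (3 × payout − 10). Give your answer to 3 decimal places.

44.667

E[3x-10] = (1/2)·8 + (5/18)·44 + (1/18)·92 + (1/6)·140
     = 134/3 ≈ 44.667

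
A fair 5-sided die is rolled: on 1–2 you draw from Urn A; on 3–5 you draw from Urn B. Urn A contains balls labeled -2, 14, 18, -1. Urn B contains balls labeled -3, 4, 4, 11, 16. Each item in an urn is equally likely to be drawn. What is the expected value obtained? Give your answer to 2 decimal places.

E[X | Urn A] = (-2 + 14 + 18 − 1)/4 = 29/4
E[X | Urn B] = (-3 + 4 + 4 + 11 + 16)/5 = 32/5
E[X] = (2/5)·29/4 + (3/5)·32/5 = 337/50 ≈ 6.74

6.74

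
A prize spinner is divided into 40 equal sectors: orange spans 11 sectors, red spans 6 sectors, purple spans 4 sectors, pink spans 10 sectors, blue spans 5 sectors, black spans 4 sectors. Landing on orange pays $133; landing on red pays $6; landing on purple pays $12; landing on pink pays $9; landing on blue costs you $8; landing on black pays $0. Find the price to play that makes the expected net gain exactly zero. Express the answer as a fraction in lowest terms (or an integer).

1597/40 dollars

E[payout] = (11/40)·133 + (6/40)·6 + (4/40)·12 + (10/40)·9 + (5/40)·(-8) + (4/40)·0 = 1597/40
Fair fee = E[payout] = 1597/40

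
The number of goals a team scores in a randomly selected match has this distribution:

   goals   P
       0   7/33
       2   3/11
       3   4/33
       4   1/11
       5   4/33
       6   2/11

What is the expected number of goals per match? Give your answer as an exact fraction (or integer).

98/33

E[X] = (7/33)·0 + (3/11)·2 + (4/33)·3 + (1/11)·4 + (4/33)·5 + (2/11)·6
     = 98/33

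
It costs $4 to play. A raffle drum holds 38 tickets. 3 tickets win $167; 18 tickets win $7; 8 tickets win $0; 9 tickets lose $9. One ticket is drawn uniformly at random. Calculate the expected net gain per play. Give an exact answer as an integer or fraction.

197/19 dollars

E[payout] = (3/38)·167 + (18/38)·7 + (8/38)·0 + (9/38)·(-9) = 273/19
Expected profit = 273/19 − 4 = 197/19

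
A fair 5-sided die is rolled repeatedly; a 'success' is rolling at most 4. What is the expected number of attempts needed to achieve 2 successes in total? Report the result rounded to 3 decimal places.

By linearity (sum of 2 independent geometric waits), E[trials] = 2/p = 2/(4/5) = 5/2.
≈ 2.500

2.500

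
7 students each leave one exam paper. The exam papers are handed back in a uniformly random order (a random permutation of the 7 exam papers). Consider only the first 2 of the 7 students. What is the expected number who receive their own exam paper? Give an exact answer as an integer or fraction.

Let Xᵢ = 1 if person i gets their own exam paper. For each i, P(Xᵢ=1) = 1/7.
By linearity of expectation, E[X₁+…+X_2] = 2·(1/7) = 2/7.

2/7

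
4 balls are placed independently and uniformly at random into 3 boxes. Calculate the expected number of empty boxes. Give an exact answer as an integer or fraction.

Let Xⱼ=1 if box j is empty. P(Xⱼ=1) = ((3-1)/3)^4 = 16/81.
By linearity, E[#empty] = 3·16/81 = 16/27.

16/27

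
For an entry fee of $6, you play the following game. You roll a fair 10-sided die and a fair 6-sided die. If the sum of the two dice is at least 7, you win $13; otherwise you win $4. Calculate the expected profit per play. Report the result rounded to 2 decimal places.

$4.75

E[payout] = (1/4)·4 + (3/4)·13 = 43/4
Expected profit = 43/4 − 6 = 19/4 ≈ $4.75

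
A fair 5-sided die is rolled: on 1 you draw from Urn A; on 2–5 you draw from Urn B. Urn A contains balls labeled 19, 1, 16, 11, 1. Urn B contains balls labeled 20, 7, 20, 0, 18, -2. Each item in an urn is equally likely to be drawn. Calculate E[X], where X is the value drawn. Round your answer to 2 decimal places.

E[X | Urn A] = (19 + 1 + 16 + 11 + 1)/5 = 48/5
E[X | Urn B] = (20 + 7 + 20 + 0 + 18 − 2)/6 = 21/2
E[X] = (1/5)·48/5 + (4/5)·21/2 = 258/25 ≈ 10.32

10.32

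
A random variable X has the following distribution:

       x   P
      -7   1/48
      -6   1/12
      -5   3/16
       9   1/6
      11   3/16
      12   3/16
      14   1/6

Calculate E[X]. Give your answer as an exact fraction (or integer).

105/16

E[X] = (1/48)·(-7) + (1/12)·(-6) + (3/16)·(-5) + (1/6)·9 + (3/16)·11 + (3/16)·12 + (1/6)·14
     = 105/16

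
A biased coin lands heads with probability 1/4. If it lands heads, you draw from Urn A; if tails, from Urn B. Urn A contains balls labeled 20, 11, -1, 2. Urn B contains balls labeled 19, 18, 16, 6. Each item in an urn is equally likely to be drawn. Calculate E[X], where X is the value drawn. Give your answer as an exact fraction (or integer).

E[X | Urn A] = (20 + 11 − 1 + 2)/4 = 8
E[X | Urn B] = (19 + 18 + 16 + 6)/4 = 59/4
E[X] = (1/4)·8 + (3/4)·59/4 = 209/16

209/16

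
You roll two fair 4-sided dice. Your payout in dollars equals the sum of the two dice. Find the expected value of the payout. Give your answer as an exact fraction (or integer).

$5

Distribution of the sum of the two dice: 2 w.p. 1/16, 3 w.p. 1/8, 4 w.p. 3/16, 5 w.p. 1/4, 6 w.p. 3/16, 7 w.p. 1/8, …
E[payout] = (1/16)·2 + (1/8)·3 + (3/16)·4 + (1/4)·5 + (3/16)·6 + (1/8)·7 + (1/16)·8 = 5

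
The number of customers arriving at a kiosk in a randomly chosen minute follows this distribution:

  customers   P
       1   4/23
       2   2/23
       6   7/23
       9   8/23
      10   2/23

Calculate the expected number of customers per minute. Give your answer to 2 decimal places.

6.17

E[X] = (4/23)·1 + (2/23)·2 + (7/23)·6 + (8/23)·9 + (2/23)·10
     = 142/23 ≈ 6.17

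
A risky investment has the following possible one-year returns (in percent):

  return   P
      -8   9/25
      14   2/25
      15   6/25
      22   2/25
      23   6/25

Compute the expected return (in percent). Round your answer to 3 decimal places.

9.120

E[X] = (9/25)·(-8) + (2/25)·14 + (6/25)·15 + (2/25)·22 + (6/25)·23
     = 228/25 ≈ 9.120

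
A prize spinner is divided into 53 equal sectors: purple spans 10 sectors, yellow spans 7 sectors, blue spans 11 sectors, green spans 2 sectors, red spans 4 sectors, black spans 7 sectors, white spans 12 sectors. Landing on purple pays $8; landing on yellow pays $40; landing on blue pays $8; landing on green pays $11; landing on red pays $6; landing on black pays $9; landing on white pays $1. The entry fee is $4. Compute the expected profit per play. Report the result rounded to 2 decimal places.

$6.74

E[payout] = (10/53)·8 + (7/53)·40 + (11/53)·8 + (2/53)·11 + (4/53)·6 + (7/53)·9 + (12/53)·1 = 569/53
Expected profit = 569/53 − 4 = 357/53 ≈ $6.74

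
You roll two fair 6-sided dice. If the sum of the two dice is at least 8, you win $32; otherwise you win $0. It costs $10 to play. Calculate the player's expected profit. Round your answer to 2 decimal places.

E[payout] = (7/12)·0 + (5/12)·32 = 40/3
Expected profit = 40/3 − 10 = 10/3 ≈ $3.33

$3.33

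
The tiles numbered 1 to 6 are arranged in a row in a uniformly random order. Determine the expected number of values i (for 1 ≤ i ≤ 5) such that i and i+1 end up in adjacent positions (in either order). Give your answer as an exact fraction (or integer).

5/3

For each i ∈ {1,…,5}, let Xᵢ = 1 if i and i+1 are adjacent. P(Xᵢ=1) = 2·(6−1)!/6! = 2/6.
By linearity, E[ΣXᵢ] = (5)·(2/6) = 5/3.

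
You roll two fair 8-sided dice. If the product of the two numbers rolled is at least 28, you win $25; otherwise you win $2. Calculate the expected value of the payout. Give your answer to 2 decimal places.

E[payout] = (45/64)·2 + (19/64)·25 = 565/64
≈ $8.83

$8.83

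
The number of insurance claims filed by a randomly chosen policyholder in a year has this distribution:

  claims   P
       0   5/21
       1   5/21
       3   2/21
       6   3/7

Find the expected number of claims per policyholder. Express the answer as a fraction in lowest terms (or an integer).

65/21

E[X] = (5/21)·0 + (5/21)·1 + (2/21)·3 + (3/7)·6
     = 65/21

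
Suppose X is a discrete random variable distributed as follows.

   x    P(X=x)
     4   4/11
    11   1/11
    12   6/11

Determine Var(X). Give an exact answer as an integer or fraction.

158/11

E[X] = (4/11)·4 + (1/11)·11 + (6/11)·12 = 9
E[X²] = (4/11)·16 + (1/11)·121 + (6/11)·144 = 1049/11
Var(X) = 1049/11 − (9)² = 158/11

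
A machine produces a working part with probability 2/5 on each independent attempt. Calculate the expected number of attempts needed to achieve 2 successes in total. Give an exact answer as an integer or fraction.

By linearity (sum of 2 independent geometric waits), E[trials] = 2/p = 2/(2/5) = 5.

5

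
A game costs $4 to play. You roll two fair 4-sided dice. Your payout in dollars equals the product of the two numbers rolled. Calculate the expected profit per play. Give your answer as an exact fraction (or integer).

9/4 dollars

Distribution of the product of the two numbers rolled: 1 w.p. 1/16, 2 w.p. 1/8, 3 w.p. 1/8, 4 w.p. 3/16, 6 w.p. 1/8, 8 w.p. 1/8, …
E[payout] = (1/16)·1 + (1/8)·2 + (1/8)·3 + (3/16)·4 + (1/8)·6 + (1/8)·8 + (1/16)·9 + (1/8)·12 + (1/16)·16 = 25/4
Expected profit = 25/4 − 4 = 9/4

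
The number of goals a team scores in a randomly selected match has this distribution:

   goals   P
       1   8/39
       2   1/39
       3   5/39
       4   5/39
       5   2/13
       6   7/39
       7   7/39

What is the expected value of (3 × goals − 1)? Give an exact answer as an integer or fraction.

153/13

E[3x-1] = (8/39)·2 + (1/39)·5 + (5/39)·8 + (5/39)·11 + (2/13)·14 + (7/39)·17 + (7/39)·20
     = 153/13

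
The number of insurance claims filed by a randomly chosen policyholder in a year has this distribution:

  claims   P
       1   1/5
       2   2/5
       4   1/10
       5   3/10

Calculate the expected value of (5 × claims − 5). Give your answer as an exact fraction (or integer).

19/2

E[5x-5] = (1/5)·0 + (2/5)·5 + (1/10)·15 + (3/10)·20
     = 19/2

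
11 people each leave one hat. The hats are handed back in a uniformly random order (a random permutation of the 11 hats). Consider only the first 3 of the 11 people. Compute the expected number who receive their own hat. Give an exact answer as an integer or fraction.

Let Xᵢ = 1 if person i gets their own hat. For each i, P(Xᵢ=1) = 1/11.
By linearity of expectation, E[X₁+…+X_3] = 3·(1/11) = 3/11.

3/11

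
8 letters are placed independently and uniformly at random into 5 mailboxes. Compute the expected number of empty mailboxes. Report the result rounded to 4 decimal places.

0.8389

Let Xⱼ=1 if mailbox j is empty. P(Xⱼ=1) = ((5-1)/5)^8 = 65536/390625.
By linearity, E[#empty] = 5·65536/390625 = 65536/78125.
≈ 0.8389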